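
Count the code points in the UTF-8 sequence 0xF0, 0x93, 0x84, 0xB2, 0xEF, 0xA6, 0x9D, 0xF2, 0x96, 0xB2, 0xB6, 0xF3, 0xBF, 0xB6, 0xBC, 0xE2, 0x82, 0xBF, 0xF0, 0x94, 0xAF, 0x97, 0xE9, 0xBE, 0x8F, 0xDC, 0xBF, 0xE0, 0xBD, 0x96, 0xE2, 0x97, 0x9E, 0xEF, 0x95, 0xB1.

11

Byte at offset 0: 0xF0 = 11110000 → 4-byte char (#1). Advance 4.
Byte at offset 4: 0xEF = 11101111 → 3-byte char (#2). Advance 3.
Byte at offset 7: 0xF2 = 11110010 → 4-byte char (#3). Advance 4.
Byte at offset 11: 0xF3 = 11110011 → 4-byte char (#4). Advance 4.
Byte at offset 15: 0xE2 = 11100010 → 3-byte char (#5). Advance 3.
Byte at offset 18: 0xF0 = 11110000 → 4-byte char (#6). Advance 4.
Byte at offset 22: 0xE9 = 11101001 → 3-byte char (#7). Advance 3.
Byte at offset 25: 0xDC = 11011100 → 2-byte char (#8). Advance 2.
Byte at offset 27: 0xE0 = 11100000 → 3-byte char (#9). Advance 3.
Byte at offset 30: 0xE2 = 11100010 → 3-byte char (#10). Advance 3.
Byte at offset 33: 0xEF = 11101111 → 3-byte char (#11). Advance 3.
Reached end at offset 36 after 11 code points.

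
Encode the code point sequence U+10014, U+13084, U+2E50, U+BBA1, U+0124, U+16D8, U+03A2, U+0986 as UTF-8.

F0 90 80 94 F0 93 82 84 E2 B9 90 EB AE A1 C4 A4 E1 9B 98 CE A2 E0 A6 86

U+10014: 4-byte form → F0 90 80 94.
U+13084: 4-byte form → F0 93 82 84.
U+2E50: 3-byte form → E2 B9 90.
U+BBA1: 3-byte form → EB AE A1.
U+0124: 2-byte form → C4 A4.
U+16D8: 3-byte form → E1 9B 98.
U+03A2: 2-byte form → CE A2.
U+0986: 3-byte form → E0 A6 86.
Concatenated (24 bytes): F0 90 80 94 F0 93 82 84 E2 B9 90 EB AE A1 C4 A4 E1 9B 98 CE A2 E0 A6 86.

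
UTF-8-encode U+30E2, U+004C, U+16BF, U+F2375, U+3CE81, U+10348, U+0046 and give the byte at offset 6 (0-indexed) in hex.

U+30E2 → 3-byte form E3 83 A2 at offsets 0–2.
U+004C → 1-byte form 4C at offsets 3–3.
U+16BF → 3-byte form E1 9A BF at offsets 4–6.
Offset 6 falls in char 3's range; it's byte 3 of E1 9A BF = 0xBF.

0xBF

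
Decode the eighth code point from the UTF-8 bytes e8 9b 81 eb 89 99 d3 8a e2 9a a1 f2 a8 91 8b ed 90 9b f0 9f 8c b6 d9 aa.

Offset 0: leading byte 0xE8 = 11101000 → 3-byte char #1 = E8 9B 81.
Offset 3: leading byte 0xEB = 11101011 → 3-byte char #2 = EB 89 99.
Offset 6: leading byte 0xD3 = 11010011 → 2-byte char #3 = D3 8A.
Offset 8: leading byte 0xE2 = 11100010 → 3-byte char #4 = E2 9A A1.
Offset 11: leading byte 0xF2 = 11110010 → 4-byte char #5 = F2 A8 91 8B.
Offset 15: leading byte 0xED = 11101101 → 3-byte char #6 = ED 90 9B.
Offset 18: leading byte 0xF0 = 11110000 → 4-byte char #7 = F0 9F 8C B6.
Offset 22: leading byte 0xD9 = 11011001 → 2-byte char #8 = D9 AA.
Leading byte 0xD9 = 11011001 matches 110xxxxx → 2-byte sequence.
Byte 1: 0xD9 = 11011001, payload 11001 (5 bits).
Byte 2: 0xAA = 10101010 (10xxxxxx ✓), payload 101010.
Concatenate: 11001101010 = 0x66A (11 bits → U+066A).

U+066A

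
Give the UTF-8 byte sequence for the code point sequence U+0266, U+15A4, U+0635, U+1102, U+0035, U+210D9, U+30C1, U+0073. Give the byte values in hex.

U+0266: 2-byte form → C9 A6.
U+15A4: 3-byte form → E1 96 A4.
U+0635: 2-byte form → D8 B5.
U+1102: 3-byte form → E1 84 82.
U+0035: 1-byte form → 35.
U+210D9: 4-byte form → F0 A1 83 99.
U+30C1: 3-byte form → E3 83 81.
U+0073: 1-byte form → 73.
Concatenated (19 bytes): C9 A6 E1 96 A4 D8 B5 E1 84 82 35 F0 A1 83 99 E3 83 81 73.

C9 A6 E1 96 A4 D8 B5 E1 84 82 35 F0 A1 83 99 E3 83 81 73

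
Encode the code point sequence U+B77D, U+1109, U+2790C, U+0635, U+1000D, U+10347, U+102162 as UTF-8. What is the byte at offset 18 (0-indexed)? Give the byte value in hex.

U+B77D → 3-byte form EB 9D BD at offsets 0–2.
U+1109 → 3-byte form E1 84 89 at offsets 3–5.
U+2790C → 4-byte form F0 A7 A4 8C at offsets 6–9.
U+0635 → 2-byte form D8 B5 at offsets 10–11.
U+1000D → 4-byte form F0 90 80 8D at offsets 12–15.
U+10347 → 4-byte form F0 90 8D 87 at offsets 16–19.
Offset 18 falls in char 6's range; it's byte 3 of F0 90 8D 87 = 0x8D.

0x8D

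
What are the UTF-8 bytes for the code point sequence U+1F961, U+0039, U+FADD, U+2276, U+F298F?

F0 9F A5 A1 39 EF AB 9D E2 89 B6 F3 B2 A6 8F

U+1F961: 4-byte form → F0 9F A5 A1.
U+0039: 1-byte form → 39.
U+FADD: 3-byte form → EF AB 9D.
U+2276: 3-byte form → E2 89 B6.
U+F298F: 4-byte form → F3 B2 A6 8F.
Concatenated (15 bytes): F0 9F A5 A1 39 EF AB 9D E2 89 B6 F3 B2 A6 8F.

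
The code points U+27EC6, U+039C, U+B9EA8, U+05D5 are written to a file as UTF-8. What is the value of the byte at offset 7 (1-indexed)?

1-indexed offset 7 is 0-indexed offset 6.
U+27EC6 → 4-byte form F0 A7 BB 86 at offsets 0–3.
U+039C → 2-byte form CE 9C at offsets 4–5.
U+B9EA8 → 4-byte form F2 B9 BA A8 at offsets 6–9.
Offset 6 falls in char 3's range; it's byte 1 of F2 B9 BA A8 = 0xF2.

0xF2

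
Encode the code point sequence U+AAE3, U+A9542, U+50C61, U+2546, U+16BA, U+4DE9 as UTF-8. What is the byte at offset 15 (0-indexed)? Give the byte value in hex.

0x9A

U+AAE3 → 3-byte form EA AB A3 at offsets 0–2.
U+A9542 → 4-byte form F2 A9 95 82 at offsets 3–6.
U+50C61 → 4-byte form F1 90 B1 A1 at offsets 7–10.
U+2546 → 3-byte form E2 95 86 at offsets 11–13.
U+16BA → 3-byte form E1 9A BA at offsets 14–16.
Offset 15 falls in char 5's range; it's byte 2 of E1 9A BA = 0x9A.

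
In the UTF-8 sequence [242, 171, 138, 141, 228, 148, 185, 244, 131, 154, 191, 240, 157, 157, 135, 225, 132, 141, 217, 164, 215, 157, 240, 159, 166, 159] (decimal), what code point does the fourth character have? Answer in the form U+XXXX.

U+1D747

Offset 0: leading byte 0xF2 = 11110010 → 4-byte char #1 = F2 AB 8A 8D.
Offset 4: leading byte 0xE4 = 11100100 → 3-byte char #2 = E4 94 B9.
Offset 7: leading byte 0xF4 = 11110100 → 4-byte char #3 = F4 83 9A BF.
Offset 11: leading byte 0xF0 = 11110000 → 4-byte char #4 = F0 9D 9D 87.
Leading byte 0xF0 = 11110000 matches 11110xxx → 4-byte sequence.
Byte 1: 0xF0 = 11110000, payload 000 (3 bits).
Byte 2: 0x9D = 10011101 (10xxxxxx ✓), payload 011101.
Byte 3: 0x9D = 10011101 (10xxxxxx ✓), payload 011101.
Byte 4: 0x87 = 10000111 (10xxxxxx ✓), payload 000111.
Concatenate: 000011101011101000111 = 0x1D747 (21 bits → U+1D747).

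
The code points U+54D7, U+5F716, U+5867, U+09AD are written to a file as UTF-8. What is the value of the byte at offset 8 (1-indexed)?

0xE5

1-indexed offset 8 is 0-indexed offset 7.
U+54D7 → 3-byte form E5 93 97 at offsets 0–2.
U+5F716 → 4-byte form F1 9F 9C 96 at offsets 3–6.
U+5867 → 3-byte form E5 A1 A7 at offsets 7–9.
Offset 7 falls in char 3's range; it's byte 1 of E5 A1 A7 = 0xE5.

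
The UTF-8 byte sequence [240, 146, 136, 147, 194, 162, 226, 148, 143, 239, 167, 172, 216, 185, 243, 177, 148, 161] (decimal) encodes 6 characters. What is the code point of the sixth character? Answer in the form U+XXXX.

Offset 0: leading byte 0xF0 = 11110000 → 4-byte char #1 = F0 92 88 93.
Offset 4: leading byte 0xC2 = 11000010 → 2-byte char #2 = C2 A2.
Offset 6: leading byte 0xE2 = 11100010 → 3-byte char #3 = E2 94 8F.
Offset 9: leading byte 0xEF = 11101111 → 3-byte char #4 = EF A7 AC.
Offset 12: leading byte 0xD8 = 11011000 → 2-byte char #5 = D8 B9.
Offset 14: leading byte 0xF3 = 11110011 → 4-byte char #6 = F3 B1 94 A1.
Leading byte 0xF3 = 11110011 matches 11110xxx → 4-byte sequence.
Byte 1: 0xF3 = 11110011, payload 011 (3 bits).
Byte 2: 0xB1 = 10110001 (10xxxxxx ✓), payload 110001.
Byte 3: 0x94 = 10010100 (10xxxxxx ✓), payload 010100.
Byte 4: 0xA1 = 10100001 (10xxxxxx ✓), payload 100001.
Concatenate: 011110001010100100001 = 0xF1521 (21 bits → U+F1521).

U+F1521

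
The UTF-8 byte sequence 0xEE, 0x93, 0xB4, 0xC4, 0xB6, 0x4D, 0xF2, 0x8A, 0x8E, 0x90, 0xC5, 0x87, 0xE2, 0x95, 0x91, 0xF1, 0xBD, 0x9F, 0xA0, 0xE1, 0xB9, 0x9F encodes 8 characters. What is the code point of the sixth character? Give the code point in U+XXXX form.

Offset 0: leading byte 0xEE = 11101110 → 3-byte char #1 = EE 93 B4.
Offset 3: leading byte 0xC4 = 11000100 → 2-byte char #2 = C4 B6.
Offset 5: leading byte 0x4D = 01001101 → 1-byte char #3 = 4D.
Offset 6: leading byte 0xF2 = 11110010 → 4-byte char #4 = F2 8A 8E 90.
Offset 10: leading byte 0xC5 = 11000101 → 2-byte char #5 = C5 87.
Offset 12: leading byte 0xE2 = 11100010 → 3-byte char #6 = E2 95 91.
Leading byte 0xE2 = 11100010 matches 1110xxxx → 3-byte sequence.
Byte 1: 0xE2 = 11100010, payload 0010 (4 bits).
Byte 2: 0x95 = 10010101 (10xxxxxx ✓), payload 010101.
Byte 3: 0x91 = 10010001 (10xxxxxx ✓), payload 010001.
Concatenate: 0010010101010001 = 0x2551 (16 bits → U+2551).

U+2551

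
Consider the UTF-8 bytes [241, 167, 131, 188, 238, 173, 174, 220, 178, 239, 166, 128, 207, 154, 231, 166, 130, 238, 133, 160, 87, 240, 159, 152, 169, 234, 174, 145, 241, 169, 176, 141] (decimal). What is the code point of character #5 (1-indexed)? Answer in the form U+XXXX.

Offset 0: leading byte 0xF1 = 11110001 → 4-byte char #1 = F1 A7 83 BC.
Offset 4: leading byte 0xEE = 11101110 → 3-byte char #2 = EE AD AE.
Offset 7: leading byte 0xDC = 11011100 → 2-byte char #3 = DC B2.
Offset 9: leading byte 0xEF = 11101111 → 3-byte char #4 = EF A6 80.
Offset 12: leading byte 0xCF = 11001111 → 2-byte char #5 = CF 9A.
Leading byte 0xCF = 11001111 matches 110xxxxx → 2-byte sequence.
Byte 1: 0xCF = 11001111, payload 01111 (5 bits).
Byte 2: 0x9A = 10011010 (10xxxxxx ✓), payload 011010.
Concatenate: 01111011010 = 0x3DA (11 bits → U+03DA).

U+03DA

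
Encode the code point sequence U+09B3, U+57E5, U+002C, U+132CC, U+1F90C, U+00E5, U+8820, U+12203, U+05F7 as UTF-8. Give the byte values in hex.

U+09B3: 3-byte form → E0 A6 B3.
U+57E5: 3-byte form → E5 9F A5.
U+002C: 1-byte form → 2C.
U+132CC: 4-byte form → F0 93 8B 8C.
U+1F90C: 4-byte form → F0 9F A4 8C.
U+00E5: 2-byte form → C3 A5.
U+8820: 3-byte form → E8 A0 A0.
U+12203: 4-byte form → F0 92 88 83.
U+05F7: 2-byte form → D7 B7.
Concatenated (26 bytes): E0 A6 B3 E5 9F A5 2C F0 93 8B 8C F0 9F A4 8C C3 A5 E8 A0 A0 F0 92 88 83 D7 B7.

E0 A6 B3 E5 9F A5 2C F0 93 8B 8C F0 9F A4 8C C3 A5 E8 A0 A0 F0 92 88 83 D7 B7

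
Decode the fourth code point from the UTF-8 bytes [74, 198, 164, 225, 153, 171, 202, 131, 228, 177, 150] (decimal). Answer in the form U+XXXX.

U+0283

Offset 0: leading byte 0x4A = 01001010 → 1-byte char #1 = 4A.
Offset 1: leading byte 0xC6 = 11000110 → 2-byte char #2 = C6 A4.
Offset 3: leading byte 0xE1 = 11100001 → 3-byte char #3 = E1 99 AB.
Offset 6: leading byte 0xCA = 11001010 → 2-byte char #4 = CA 83.
Leading byte 0xCA = 11001010 matches 110xxxxx → 2-byte sequence.
Byte 1: 0xCA = 11001010, payload 01010 (5 bits).
Byte 2: 0x83 = 10000011 (10xxxxxx ✓), payload 000011.
Concatenate: 01010000011 = 0x283 (11 bits → U+0283).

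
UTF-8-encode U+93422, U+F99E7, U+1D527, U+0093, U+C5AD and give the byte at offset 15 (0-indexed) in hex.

0x96

U+93422 → 4-byte form F2 93 90 A2 at offsets 0–3.
U+F99E7 → 4-byte form F3 B9 A7 A7 at offsets 4–7.
U+1D527 → 4-byte form F0 9D 94 A7 at offsets 8–11.
U+0093 → 2-byte form C2 93 at offsets 12–13.
U+C5AD → 3-byte form EC 96 AD at offsets 14–16.
Offset 15 falls in char 5's range; it's byte 2 of EC 96 AD = 0x96.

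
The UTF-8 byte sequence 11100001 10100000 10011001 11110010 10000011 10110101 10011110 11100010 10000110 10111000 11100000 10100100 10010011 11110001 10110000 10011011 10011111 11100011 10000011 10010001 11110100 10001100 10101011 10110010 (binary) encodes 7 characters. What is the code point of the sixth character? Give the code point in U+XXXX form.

U+30D1

Offset 0: leading byte 0xE1 = 11100001 → 3-byte char #1 = E1 A0 99.
Offset 3: leading byte 0xF2 = 11110010 → 4-byte char #2 = F2 83 B5 9E.
Offset 7: leading byte 0xE2 = 11100010 → 3-byte char #3 = E2 86 B8.
Offset 10: leading byte 0xE0 = 11100000 → 3-byte char #4 = E0 A4 93.
Offset 13: leading byte 0xF1 = 11110001 → 4-byte char #5 = F1 B0 9B 9F.
Offset 17: leading byte 0xE3 = 11100011 → 3-byte char #6 = E3 83 91.
Leading byte 0xE3 = 11100011 matches 1110xxxx → 3-byte sequence.
Byte 1: 0xE3 = 11100011, payload 0011 (4 bits).
Byte 2: 0x83 = 10000011 (10xxxxxx ✓), payload 000011.
Byte 3: 0x91 = 10010001 (10xxxxxx ✓), payload 010001.
Concatenate: 0011000011010001 = 0x30D1 (16 bits → U+30D1).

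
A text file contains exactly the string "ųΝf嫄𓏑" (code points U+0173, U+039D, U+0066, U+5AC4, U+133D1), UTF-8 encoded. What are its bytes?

C5 B3 CE 9D 66 E5 AB 84 F0 93 8F 91

U+0173: 2-byte form → C5 B3.
U+039D: 2-byte form → CE 9D.
U+0066: 1-byte form → 66.
U+5AC4: 3-byte form → E5 AB 84.
U+133D1: 4-byte form → F0 93 8F 91.
Concatenated (12 bytes): C5 B3 CE 9D 66 E5 AB 84 F0 93 8F 91.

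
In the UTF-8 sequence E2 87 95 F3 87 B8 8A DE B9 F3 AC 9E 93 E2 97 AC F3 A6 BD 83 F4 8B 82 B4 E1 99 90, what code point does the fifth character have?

U+25EC

Offset 0: leading byte 0xE2 = 11100010 → 3-byte char #1 = E2 87 95.
Offset 3: leading byte 0xF3 = 11110011 → 4-byte char #2 = F3 87 B8 8A.
Offset 7: leading byte 0xDE = 11011110 → 2-byte char #3 = DE B9.
Offset 9: leading byte 0xF3 = 11110011 → 4-byte char #4 = F3 AC 9E 93.
Offset 13: leading byte 0xE2 = 11100010 → 3-byte char #5 = E2 97 AC.
Leading byte 0xE2 = 11100010 matches 1110xxxx → 3-byte sequence.
Byte 1: 0xE2 = 11100010, payload 0010 (4 bits).
Byte 2: 0x97 = 10010111 (10xxxxxx ✓), payload 010111.
Byte 3: 0xAC = 10101100 (10xxxxxx ✓), payload 101100.
Concatenate: 0010010111101100 = 0x25EC (16 bits → U+25EC).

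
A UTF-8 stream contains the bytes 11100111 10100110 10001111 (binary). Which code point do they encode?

Leading byte 0xE7 = 11100111 matches 1110xxxx → 3-byte sequence.
Byte 1: 0xE7 = 11100111, payload 0111 (4 bits).
Byte 2: 0xA6 = 10100110 (10xxxxxx ✓), payload 100110.
Byte 3: 0x8F = 10001111 (10xxxxxx ✓), payload 001111.
Concatenate: 0111100110001111 = 0x798F (16 bits → U+798F).

U+798F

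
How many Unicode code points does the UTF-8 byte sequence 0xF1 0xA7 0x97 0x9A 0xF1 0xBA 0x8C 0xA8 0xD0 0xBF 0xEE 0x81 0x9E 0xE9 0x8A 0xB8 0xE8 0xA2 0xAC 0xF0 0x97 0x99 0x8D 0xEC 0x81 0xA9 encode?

8

Byte at offset 0: 0xF1 = 11110001 → 4-byte char (#1). Advance 4.
Byte at offset 4: 0xF1 = 11110001 → 4-byte char (#2). Advance 4.
Byte at offset 8: 0xD0 = 11010000 → 2-byte char (#3). Advance 2.
Byte at offset 10: 0xEE = 11101110 → 3-byte char (#4). Advance 3.
Byte at offset 13: 0xE9 = 11101001 → 3-byte char (#5). Advance 3.
Byte at offset 16: 0xE8 = 11101000 → 3-byte char (#6). Advance 3.
Byte at offset 19: 0xF0 = 11110000 → 4-byte char (#7). Advance 4.
Byte at offset 23: 0xEC = 11101100 → 3-byte char (#8). Advance 3.
Reached end at offset 26 after 8 code points.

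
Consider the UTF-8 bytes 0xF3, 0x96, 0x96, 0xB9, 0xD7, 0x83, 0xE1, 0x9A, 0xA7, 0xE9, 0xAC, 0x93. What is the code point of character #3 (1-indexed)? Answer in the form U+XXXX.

U+16A7

Offset 0: leading byte 0xF3 = 11110011 → 4-byte char #1 = F3 96 96 B9.
Offset 4: leading byte 0xD7 = 11010111 → 2-byte char #2 = D7 83.
Offset 6: leading byte 0xE1 = 11100001 → 3-byte char #3 = E1 9A A7.
Leading byte 0xE1 = 11100001 matches 1110xxxx → 3-byte sequence.
Byte 1: 0xE1 = 11100001, payload 0001 (4 bits).
Byte 2: 0x9A = 10011010 (10xxxxxx ✓), payload 011010.
Byte 3: 0xA7 = 10100111 (10xxxxxx ✓), payload 100111.
Concatenate: 0001011010100111 = 0x16A7 (16 bits → U+16A7).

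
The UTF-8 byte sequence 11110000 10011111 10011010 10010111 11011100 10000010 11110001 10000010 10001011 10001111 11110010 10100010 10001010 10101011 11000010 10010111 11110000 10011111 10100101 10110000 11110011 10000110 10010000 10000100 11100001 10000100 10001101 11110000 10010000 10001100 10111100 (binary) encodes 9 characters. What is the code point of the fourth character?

U+A22AB

Offset 0: leading byte 0xF0 = 11110000 → 4-byte char #1 = F0 9F 9A 97.
Offset 4: leading byte 0xDC = 11011100 → 2-byte char #2 = DC 82.
Offset 6: leading byte 0xF1 = 11110001 → 4-byte char #3 = F1 82 8B 8F.
Offset 10: leading byte 0xF2 = 11110010 → 4-byte char #4 = F2 A2 8A AB.
Leading byte 0xF2 = 11110010 matches 11110xxx → 4-byte sequence.
Byte 1: 0xF2 = 11110010, payload 010 (3 bits).
Byte 2: 0xA2 = 10100010 (10xxxxxx ✓), payload 100010.
Byte 3: 0x8A = 10001010 (10xxxxxx ✓), payload 001010.
Byte 4: 0xAB = 10101011 (10xxxxxx ✓), payload 101011.
Concatenate: 010100010001010101011 = 0xA22AB (21 bits → U+A22AB).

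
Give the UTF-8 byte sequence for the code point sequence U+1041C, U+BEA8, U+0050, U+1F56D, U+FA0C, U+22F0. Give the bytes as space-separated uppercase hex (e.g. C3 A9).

F0 90 90 9C EB BA A8 50 F0 9F 95 AD EF A8 8C E2 8B B0

U+1041C: 4-byte form → F0 90 90 9C.
U+BEA8: 3-byte form → EB BA A8.
U+0050: 1-byte form → 50.
U+1F56D: 4-byte form → F0 9F 95 AD.
U+FA0C: 3-byte form → EF A8 8C.
U+22F0: 3-byte form → E2 8B B0.
Concatenated (18 bytes): F0 90 90 9C EB BA A8 50 F0 9F 95 AD EF A8 8C E2 8B B0.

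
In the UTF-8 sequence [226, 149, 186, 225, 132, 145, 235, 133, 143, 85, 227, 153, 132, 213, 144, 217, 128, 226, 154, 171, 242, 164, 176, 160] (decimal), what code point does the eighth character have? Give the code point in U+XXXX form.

Offset 0: leading byte 0xE2 = 11100010 → 3-byte char #1 = E2 95 BA.
Offset 3: leading byte 0xE1 = 11100001 → 3-byte char #2 = E1 84 91.
Offset 6: leading byte 0xEB = 11101011 → 3-byte char #3 = EB 85 8F.
Offset 9: leading byte 0x55 = 01010101 → 1-byte char #4 = 55.
Offset 10: leading byte 0xE3 = 11100011 → 3-byte char #5 = E3 99 84.
Offset 13: leading byte 0xD5 = 11010101 → 2-byte char #6 = D5 90.
Offset 15: leading byte 0xD9 = 11011001 → 2-byte char #7 = D9 80.
Offset 17: leading byte 0xE2 = 11100010 → 3-byte char #8 = E2 9A AB.
Leading byte 0xE2 = 11100010 matches 1110xxxx → 3-byte sequence.
Byte 1: 0xE2 = 11100010, payload 0010 (4 bits).
Byte 2: 0x9A = 10011010 (10xxxxxx ✓), payload 011010.
Byte 3: 0xAB = 10101011 (10xxxxxx ✓), payload 101011.
Concatenate: 0010011010101011 = 0x26AB (16 bits → U+26AB).

U+26AB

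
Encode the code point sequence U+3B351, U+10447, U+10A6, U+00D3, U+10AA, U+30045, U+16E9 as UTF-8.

F0 BB 8D 91 F0 90 91 87 E1 82 A6 C3 93 E1 82 AA F0 B0 81 85 E1 9B A9

U+3B351: 4-byte form → F0 BB 8D 91.
U+10447: 4-byte form → F0 90 91 87.
U+10A6: 3-byte form → E1 82 A6.
U+00D3: 2-byte form → C3 93.
U+10AA: 3-byte form → E1 82 AA.
U+30045: 4-byte form → F0 B0 81 85.
U+16E9: 3-byte form → E1 9B A9.
Concatenated (23 bytes): F0 BB 8D 91 F0 90 91 87 E1 82 A6 C3 93 E1 82 AA F0 B0 81 85 E1 9B A9.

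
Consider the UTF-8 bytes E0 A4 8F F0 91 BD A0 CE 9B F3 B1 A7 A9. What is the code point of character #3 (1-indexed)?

U+039B

Offset 0: leading byte 0xE0 = 11100000 → 3-byte char #1 = E0 A4 8F.
Offset 3: leading byte 0xF0 = 11110000 → 4-byte char #2 = F0 91 BD A0.
Offset 7: leading byte 0xCE = 11001110 → 2-byte char #3 = CE 9B.
Leading byte 0xCE = 11001110 matches 110xxxxx → 2-byte sequence.
Byte 1: 0xCE = 11001110, payload 01110 (5 bits).
Byte 2: 0x9B = 10011011 (10xxxxxx ✓), payload 011011.
Concatenate: 01110011011 = 0x39B (11 bits → U+039B).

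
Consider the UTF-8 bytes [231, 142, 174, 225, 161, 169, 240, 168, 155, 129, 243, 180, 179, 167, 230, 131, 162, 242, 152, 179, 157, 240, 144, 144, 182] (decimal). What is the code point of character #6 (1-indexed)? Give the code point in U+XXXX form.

U+98CDD

Offset 0: leading byte 0xE7 = 11100111 → 3-byte char #1 = E7 8E AE.
Offset 3: leading byte 0xE1 = 11100001 → 3-byte char #2 = E1 A1 A9.
Offset 6: leading byte 0xF0 = 11110000 → 4-byte char #3 = F0 A8 9B 81.
Offset 10: leading byte 0xF3 = 11110011 → 4-byte char #4 = F3 B4 B3 A7.
Offset 14: leading byte 0xE6 = 11100110 → 3-byte char #5 = E6 83 A2.
Offset 17: leading byte 0xF2 = 11110010 → 4-byte char #6 = F2 98 B3 9D.
Leading byte 0xF2 = 11110010 matches 11110xxx → 4-byte sequence.
Byte 1: 0xF2 = 11110010, payload 010 (3 bits).
Byte 2: 0x98 = 10011000 (10xxxxxx ✓), payload 011000.
Byte 3: 0xB3 = 10110011 (10xxxxxx ✓), payload 110011.
Byte 4: 0x9D = 10011101 (10xxxxxx ✓), payload 011101.
Concatenate: 010011000110011011101 = 0x98CDD (21 bits → U+98CDD).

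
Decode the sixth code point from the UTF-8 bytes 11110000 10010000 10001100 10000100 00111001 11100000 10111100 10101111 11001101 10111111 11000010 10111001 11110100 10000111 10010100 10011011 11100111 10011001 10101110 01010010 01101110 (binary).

Offset 0: leading byte 0xF0 = 11110000 → 4-byte char #1 = F0 90 8C 84.
Offset 4: leading byte 0x39 = 00111001 → 1-byte char #2 = 39.
Offset 5: leading byte 0xE0 = 11100000 → 3-byte char #3 = E0 BC AF.
Offset 8: leading byte 0xCD = 11001101 → 2-byte char #4 = CD BF.
Offset 10: leading byte 0xC2 = 11000010 → 2-byte char #5 = C2 B9.
Offset 12: leading byte 0xF4 = 11110100 → 4-byte char #6 = F4 87 94 9B.
Leading byte 0xF4 = 11110100 matches 11110xxx → 4-byte sequence.
Byte 1: 0xF4 = 11110100, payload 100 (3 bits).
Byte 2: 0x87 = 10000111 (10xxxxxx ✓), payload 000111.
Byte 3: 0x94 = 10010100 (10xxxxxx ✓), payload 010100.
Byte 4: 0x9B = 10011011 (10xxxxxx ✓), payload 011011.
Concatenate: 100000111010100011011 = 0x10751B (21 bits → U+10751B).

U+10751B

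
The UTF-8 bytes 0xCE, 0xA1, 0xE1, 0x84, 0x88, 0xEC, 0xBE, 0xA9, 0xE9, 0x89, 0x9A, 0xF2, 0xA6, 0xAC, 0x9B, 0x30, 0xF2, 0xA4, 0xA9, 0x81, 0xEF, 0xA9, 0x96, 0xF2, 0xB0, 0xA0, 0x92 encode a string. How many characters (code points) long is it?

9

Byte at offset 0: 0xCE = 11001110 → 2-byte char (#1). Advance 2.
Byte at offset 2: 0xE1 = 11100001 → 3-byte char (#2). Advance 3.
Byte at offset 5: 0xEC = 11101100 → 3-byte char (#3). Advance 3.
Byte at offset 8: 0xE9 = 11101001 → 3-byte char (#4). Advance 3.
Byte at offset 11: 0xF2 = 11110010 → 4-byte char (#5). Advance 4.
Byte at offset 15: 0x30 = 00110000 → 1-byte char (#6). Advance 1.
Byte at offset 16: 0xF2 = 11110010 → 4-byte char (#7). Advance 4.
Byte at offset 20: 0xEF = 11101111 → 3-byte char (#8). Advance 3.
Byte at offset 23: 0xF2 = 11110010 → 4-byte char (#9). Advance 4.
Reached end at offset 27 after 9 code points.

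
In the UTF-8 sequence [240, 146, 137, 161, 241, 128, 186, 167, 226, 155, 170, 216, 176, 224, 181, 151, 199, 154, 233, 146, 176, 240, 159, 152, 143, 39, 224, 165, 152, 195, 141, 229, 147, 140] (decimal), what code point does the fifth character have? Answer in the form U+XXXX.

U+0D57

Offset 0: leading byte 0xF0 = 11110000 → 4-byte char #1 = F0 92 89 A1.
Offset 4: leading byte 0xF1 = 11110001 → 4-byte char #2 = F1 80 BA A7.
Offset 8: leading byte 0xE2 = 11100010 → 3-byte char #3 = E2 9B AA.
Offset 11: leading byte 0xD8 = 11011000 → 2-byte char #4 = D8 B0.
Offset 13: leading byte 0xE0 = 11100000 → 3-byte char #5 = E0 B5 97.
Leading byte 0xE0 = 11100000 matches 1110xxxx → 3-byte sequence.
Byte 1: 0xE0 = 11100000, payload 0000 (4 bits).
Byte 2: 0xB5 = 10110101 (10xxxxxx ✓), payload 110101.
Byte 3: 0x97 = 10010111 (10xxxxxx ✓), payload 010111.
Concatenate: 0000110101010111 = 0xD57 (16 bits → U+0D57).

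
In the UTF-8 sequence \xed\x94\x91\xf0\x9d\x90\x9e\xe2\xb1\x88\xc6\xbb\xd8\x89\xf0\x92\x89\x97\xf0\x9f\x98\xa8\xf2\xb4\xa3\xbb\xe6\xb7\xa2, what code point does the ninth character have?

Offset 0: leading byte 0xED = 11101101 → 3-byte char #1 = ED 94 91.
Offset 3: leading byte 0xF0 = 11110000 → 4-byte char #2 = F0 9D 90 9E.
Offset 7: leading byte 0xE2 = 11100010 → 3-byte char #3 = E2 B1 88.
Offset 10: leading byte 0xC6 = 11000110 → 2-byte char #4 = C6 BB.
Offset 12: leading byte 0xD8 = 11011000 → 2-byte char #5 = D8 89.
Offset 14: leading byte 0xF0 = 11110000 → 4-byte char #6 = F0 92 89 97.
Offset 18: leading byte 0xF0 = 11110000 → 4-byte char #7 = F0 9F 98 A8.
Offset 22: leading byte 0xF2 = 11110010 → 4-byte char #8 = F2 B4 A3 BB.
Offset 26: leading byte 0xE6 = 11100110 → 3-byte char #9 = E6 B7 A2.
Leading byte 0xE6 = 11100110 matches 1110xxxx → 3-byte sequence.
Byte 1: 0xE6 = 11100110, payload 0110 (4 bits).
Byte 2: 0xB7 = 10110111 (10xxxxxx ✓), payload 110111.
Byte 3: 0xA2 = 10100010 (10xxxxxx ✓), payload 100010.
Concatenate: 0110110111100010 = 0x6DE2 (16 bits → U+6DE2).

U+6DE2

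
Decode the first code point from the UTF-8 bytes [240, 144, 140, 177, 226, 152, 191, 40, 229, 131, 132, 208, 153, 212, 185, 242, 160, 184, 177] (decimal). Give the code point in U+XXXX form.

Offset 0: leading byte 0xF0 = 11110000 → 4-byte char #1 = F0 90 8C B1.
Leading byte 0xF0 = 11110000 matches 11110xxx → 4-byte sequence.
Byte 1: 0xF0 = 11110000, payload 000 (3 bits).
Byte 2: 0x90 = 10010000 (10xxxxxx ✓), payload 010000.
Byte 3: 0x8C = 10001100 (10xxxxxx ✓), payload 001100.
Byte 4: 0xB1 = 10110001 (10xxxxxx ✓), payload 110001.
Concatenate: 000010000001100110001 = 0x10331 (21 bits → U+10331).

U+10331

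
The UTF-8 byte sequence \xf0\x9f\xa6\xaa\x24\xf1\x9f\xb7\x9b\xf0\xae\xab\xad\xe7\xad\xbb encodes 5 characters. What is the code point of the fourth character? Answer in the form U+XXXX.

Offset 0: leading byte 0xF0 = 11110000 → 4-byte char #1 = F0 9F A6 AA.
Offset 4: leading byte 0x24 = 00100100 → 1-byte char #2 = 24.
Offset 5: leading byte 0xF1 = 11110001 → 4-byte char #3 = F1 9F B7 9B.
Offset 9: leading byte 0xF0 = 11110000 → 4-byte char #4 = F0 AE AB AD.
Leading byte 0xF0 = 11110000 matches 11110xxx → 4-byte sequence.
Byte 1: 0xF0 = 11110000, payload 000 (3 bits).
Byte 2: 0xAE = 10101110 (10xxxxxx ✓), payload 101110.
Byte 3: 0xAB = 10101011 (10xxxxxx ✓), payload 101011.
Byte 4: 0xAD = 10101101 (10xxxxxx ✓), payload 101101.
Concatenate: 000101110101011101101 = 0x2EAED (21 bits → U+2EAED).

U+2EAED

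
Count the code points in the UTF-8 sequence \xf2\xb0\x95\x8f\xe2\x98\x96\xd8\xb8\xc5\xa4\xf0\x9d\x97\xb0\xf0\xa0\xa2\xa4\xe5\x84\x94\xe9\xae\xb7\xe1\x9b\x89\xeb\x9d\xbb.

10

Byte at offset 0: 0xF2 = 11110010 → 4-byte char (#1). Advance 4.
Byte at offset 4: 0xE2 = 11100010 → 3-byte char (#2). Advance 3.
Byte at offset 7: 0xD8 = 11011000 → 2-byte char (#3). Advance 2.
Byte at offset 9: 0xC5 = 11000101 → 2-byte char (#4). Advance 2.
Byte at offset 11: 0xF0 = 11110000 → 4-byte char (#5). Advance 4.
Byte at offset 15: 0xF0 = 11110000 → 4-byte char (#6). Advance 4.
Byte at offset 19: 0xE5 = 11100101 → 3-byte char (#7). Advance 3.
Byte at offset 22: 0xE9 = 11101001 → 3-byte char (#8). Advance 3.
Byte at offset 25: 0xE1 = 11100001 → 3-byte char (#9). Advance 3.
Byte at offset 28: 0xEB = 11101011 → 3-byte char (#10). Advance 3.
Reached end at offset 31 after 10 code points.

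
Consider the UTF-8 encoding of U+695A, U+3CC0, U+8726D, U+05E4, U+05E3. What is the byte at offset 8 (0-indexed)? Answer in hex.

U+695A → 3-byte form E6 A5 9A at offsets 0–2.
U+3CC0 → 3-byte form E3 B3 80 at offsets 3–5.
U+8726D → 4-byte form F2 87 89 AD at offsets 6–9.
Offset 8 falls in char 3's range; it's byte 3 of F2 87 89 AD = 0x89.

0x89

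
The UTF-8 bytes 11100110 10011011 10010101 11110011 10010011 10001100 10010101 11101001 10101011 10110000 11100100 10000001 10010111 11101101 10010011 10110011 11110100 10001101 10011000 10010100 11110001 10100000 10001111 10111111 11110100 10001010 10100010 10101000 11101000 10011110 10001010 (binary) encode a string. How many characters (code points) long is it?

Byte at offset 0: 0xE6 = 11100110 → 3-byte char (#1). Advance 3.
Byte at offset 3: 0xF3 = 11110011 → 4-byte char (#2). Advance 4.
Byte at offset 7: 0xE9 = 11101001 → 3-byte char (#3). Advance 3.
Byte at offset 10: 0xE4 = 11100100 → 3-byte char (#4). Advance 3.
Byte at offset 13: 0xED = 11101101 → 3-byte char (#5). Advance 3.
Byte at offset 16: 0xF4 = 11110100 → 4-byte char (#6). Advance 4.
Byte at offset 20: 0xF1 = 11110001 → 4-byte char (#7). Advance 4.
Byte at offset 24: 0xF4 = 11110100 → 4-byte char (#8). Advance 4.
Byte at offset 28: 0xE8 = 11101000 → 3-byte char (#9). Advance 3.
Reached end at offset 31 after 9 code points.

9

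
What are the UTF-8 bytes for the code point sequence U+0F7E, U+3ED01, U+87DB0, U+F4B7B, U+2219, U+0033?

E0 BD BE F0 BE B4 81 F2 87 B6 B0 F3 B4 AD BB E2 88 99 33

U+0F7E: 3-byte form → E0 BD BE.
U+3ED01: 4-byte form → F0 BE B4 81.
U+87DB0: 4-byte form → F2 87 B6 B0.
U+F4B7B: 4-byte form → F3 B4 AD BB.
U+2219: 3-byte form → E2 88 99.
U+0033: 1-byte form → 33.
Concatenated (19 bytes): E0 BD BE F0 BE B4 81 F2 87 B6 B0 F3 B4 AD BB E2 88 99 33.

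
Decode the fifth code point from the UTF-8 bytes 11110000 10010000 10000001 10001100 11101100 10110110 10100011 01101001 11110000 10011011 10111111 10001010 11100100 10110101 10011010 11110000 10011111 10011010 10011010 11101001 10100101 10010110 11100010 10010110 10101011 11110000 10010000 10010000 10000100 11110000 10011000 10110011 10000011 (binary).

Offset 0: leading byte 0xF0 = 11110000 → 4-byte char #1 = F0 90 81 8C.
Offset 4: leading byte 0xEC = 11101100 → 3-byte char #2 = EC B6 A3.
Offset 7: leading byte 0x69 = 01101001 → 1-byte char #3 = 69.
Offset 8: leading byte 0xF0 = 11110000 → 4-byte char #4 = F0 9B BF 8A.
Offset 12: leading byte 0xE4 = 11100100 → 3-byte char #5 = E4 B5 9A.
Leading byte 0xE4 = 11100100 matches 1110xxxx → 3-byte sequence.
Byte 1: 0xE4 = 11100100, payload 0100 (4 bits).
Byte 2: 0xB5 = 10110101 (10xxxxxx ✓), payload 110101.
Byte 3: 0x9A = 10011010 (10xxxxxx ✓), payload 011010.
Concatenate: 0100110101011010 = 0x4D5A (16 bits → U+4D5A).

U+4D5A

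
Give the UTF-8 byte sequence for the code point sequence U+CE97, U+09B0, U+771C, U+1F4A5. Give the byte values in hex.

EC BA 97 E0 A6 B0 E7 9C 9C F0 9F 92 A5

U+CE97: 3-byte form → EC BA 97.
U+09B0: 3-byte form → E0 A6 B0.
U+771C: 3-byte form → E7 9C 9C.
U+1F4A5: 4-byte form → F0 9F 92 A5.
Concatenated (13 bytes): EC BA 97 E0 A6 B0 E7 9C 9C F0 9F 92 A5.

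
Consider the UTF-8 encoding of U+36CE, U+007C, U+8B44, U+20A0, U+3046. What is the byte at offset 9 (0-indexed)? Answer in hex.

U+36CE → 3-byte form E3 9B 8E at offsets 0–2.
U+007C → 1-byte form 7C at offsets 3–3.
U+8B44 → 3-byte form E8 AD 84 at offsets 4–6.
U+20A0 → 3-byte form E2 82 A0 at offsets 7–9.
Offset 9 falls in char 4's range; it's byte 3 of E2 82 A0 = 0xA0.

0xA0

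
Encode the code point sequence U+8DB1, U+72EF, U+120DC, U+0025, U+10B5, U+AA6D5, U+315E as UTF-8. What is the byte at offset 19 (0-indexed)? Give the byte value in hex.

0x85

U+8DB1 → 3-byte form E8 B6 B1 at offsets 0–2.
U+72EF → 3-byte form E7 8B AF at offsets 3–5.
U+120DC → 4-byte form F0 92 83 9C at offsets 6–9.
U+0025 → 1-byte form 25 at offsets 10–10.
U+10B5 → 3-byte form E1 82 B5 at offsets 11–13.
U+AA6D5 → 4-byte form F2 AA 9B 95 at offsets 14–17.
U+315E → 3-byte form E3 85 9E at offsets 18–20.
Offset 19 falls in char 7's range; it's byte 2 of E3 85 9E = 0x85.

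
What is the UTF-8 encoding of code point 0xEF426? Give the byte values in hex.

F3 AF 90 A6

U+EF426 = 0xEF426 = 980006 decimal. In range U+10000–U+10FFFF → 4-byte form: 11110xxx 10xxxxxx 10xxxxxx 10xxxxxx.
Binary (21 bits): 011101111010000100110.
Split 3+6+6+6: 011 | 101111 | 010000 | 100110.
Byte 1: 11110011 = 0xF3.
Byte 2: 10101111 = 0xAF.
Byte 3: 10010000 = 0x90.
Byte 4: 10100110 = 0xA6.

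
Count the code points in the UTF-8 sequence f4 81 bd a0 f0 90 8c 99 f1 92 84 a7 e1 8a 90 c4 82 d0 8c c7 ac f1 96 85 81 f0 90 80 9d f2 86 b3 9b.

10

Byte at offset 0: 0xF4 = 11110100 → 4-byte char (#1). Advance 4.
Byte at offset 4: 0xF0 = 11110000 → 4-byte char (#2). Advance 4.
Byte at offset 8: 0xF1 = 11110001 → 4-byte char (#3). Advance 4.
Byte at offset 12: 0xE1 = 11100001 → 3-byte char (#4). Advance 3.
Byte at offset 15: 0xC4 = 11000100 → 2-byte char (#5). Advance 2.
Byte at offset 17: 0xD0 = 11010000 → 2-byte char (#6). Advance 2.
Byte at offset 19: 0xC7 = 11000111 → 2-byte char (#7). Advance 2.
Byte at offset 21: 0xF1 = 11110001 → 4-byte char (#8). Advance 4.
Byte at offset 25: 0xF0 = 11110000 → 4-byte char (#9). Advance 4.
Byte at offset 29: 0xF2 = 11110010 → 4-byte char (#10). Advance 4.
Reached end at offset 33 after 10 code points.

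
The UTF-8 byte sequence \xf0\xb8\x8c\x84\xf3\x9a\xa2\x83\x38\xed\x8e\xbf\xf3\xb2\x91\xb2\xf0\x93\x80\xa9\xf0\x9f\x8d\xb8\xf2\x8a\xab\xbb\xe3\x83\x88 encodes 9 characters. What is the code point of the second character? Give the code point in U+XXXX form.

Offset 0: leading byte 0xF0 = 11110000 → 4-byte char #1 = F0 B8 8C 84.
Offset 4: leading byte 0xF3 = 11110011 → 4-byte char #2 = F3 9A A2 83.
Leading byte 0xF3 = 11110011 matches 11110xxx → 4-byte sequence.
Byte 1: 0xF3 = 11110011, payload 011 (3 bits).
Byte 2: 0x9A = 10011010 (10xxxxxx ✓), payload 011010.
Byte 3: 0xA2 = 10100010 (10xxxxxx ✓), payload 100010.
Byte 4: 0x83 = 10000011 (10xxxxxx ✓), payload 000011.
Concatenate: 011011010100010000011 = 0xDA883 (21 bits → U+DA883).

U+DA883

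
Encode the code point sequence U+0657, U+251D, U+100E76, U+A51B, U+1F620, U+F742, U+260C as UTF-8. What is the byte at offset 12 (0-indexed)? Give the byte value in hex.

U+0657 → 2-byte form D9 97 at offsets 0–1.
U+251D → 3-byte form E2 94 9D at offsets 2–4.
U+100E76 → 4-byte form F4 80 B9 B6 at offsets 5–8.
U+A51B → 3-byte form EA 94 9B at offsets 9–11.
U+1F620 → 4-byte form F0 9F 98 A0 at offsets 12–15.
Offset 12 falls in char 5's range; it's byte 1 of F0 9F 98 A0 = 0xF0.

0xF0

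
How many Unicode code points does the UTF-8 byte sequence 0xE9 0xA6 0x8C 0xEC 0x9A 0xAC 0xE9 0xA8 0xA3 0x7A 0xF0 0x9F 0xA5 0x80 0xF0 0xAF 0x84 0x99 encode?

Byte at offset 0: 0xE9 = 11101001 → 3-byte char (#1). Advance 3.
Byte at offset 3: 0xEC = 11101100 → 3-byte char (#2). Advance 3.
Byte at offset 6: 0xE9 = 11101001 → 3-byte char (#3). Advance 3.
Byte at offset 9: 0x7A = 01111010 → 1-byte char (#4). Advance 1.
Byte at offset 10: 0xF0 = 11110000 → 4-byte char (#5). Advance 4.
Byte at offset 14: 0xF0 = 11110000 → 4-byte char (#6). Advance 4.
Reached end at offset 18 after 6 code points.

6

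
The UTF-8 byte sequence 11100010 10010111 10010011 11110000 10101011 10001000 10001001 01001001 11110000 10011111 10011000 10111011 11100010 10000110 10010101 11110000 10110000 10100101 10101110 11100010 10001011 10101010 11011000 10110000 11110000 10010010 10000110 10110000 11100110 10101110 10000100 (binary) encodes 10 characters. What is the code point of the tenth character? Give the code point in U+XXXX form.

Offset 0: leading byte 0xE2 = 11100010 → 3-byte char #1 = E2 97 93.
Offset 3: leading byte 0xF0 = 11110000 → 4-byte char #2 = F0 AB 88 89.
Offset 7: leading byte 0x49 = 01001001 → 1-byte char #3 = 49.
Offset 8: leading byte 0xF0 = 11110000 → 4-byte char #4 = F0 9F 98 BB.
Offset 12: leading byte 0xE2 = 11100010 → 3-byte char #5 = E2 86 95.
Offset 15: leading byte 0xF0 = 11110000 → 4-byte char #6 = F0 B0 A5 AE.
Offset 19: leading byte 0xE2 = 11100010 → 3-byte char #7 = E2 8B AA.
Offset 22: leading byte 0xD8 = 11011000 → 2-byte char #8 = D8 B0.
Offset 24: leading byte 0xF0 = 11110000 → 4-byte char #9 = F0 92 86 B0.
Offset 28: leading byte 0xE6 = 11100110 → 3-byte char #10 = E6 AE 84.
Leading byte 0xE6 = 11100110 matches 1110xxxx → 3-byte sequence.
Byte 1: 0xE6 = 11100110, payload 0110 (4 bits).
Byte 2: 0xAE = 10101110 (10xxxxxx ✓), payload 101110.
Byte 3: 0x84 = 10000100 (10xxxxxx ✓), payload 000100.
Concatenate: 0110101110000100 = 0x6B84 (16 bits → U+6B84).

U+6B84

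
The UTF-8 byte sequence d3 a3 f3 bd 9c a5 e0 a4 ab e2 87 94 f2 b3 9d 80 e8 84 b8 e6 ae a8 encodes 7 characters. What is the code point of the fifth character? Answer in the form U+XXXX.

Offset 0: leading byte 0xD3 = 11010011 → 2-byte char #1 = D3 A3.
Offset 2: leading byte 0xF3 = 11110011 → 4-byte char #2 = F3 BD 9C A5.
Offset 6: leading byte 0xE0 = 11100000 → 3-byte char #3 = E0 A4 AB.
Offset 9: leading byte 0xE2 = 11100010 → 3-byte char #4 = E2 87 94.
Offset 12: leading byte 0xF2 = 11110010 → 4-byte char #5 = F2 B3 9D 80.
Leading byte 0xF2 = 11110010 matches 11110xxx → 4-byte sequence.
Byte 1: 0xF2 = 11110010, payload 010 (3 bits).
Byte 2: 0xB3 = 10110011 (10xxxxxx ✓), payload 110011.
Byte 3: 0x9D = 10011101 (10xxxxxx ✓), payload 011101.
Byte 4: 0x80 = 10000000 (10xxxxxx ✓), payload 000000.
Concatenate: 010110011011101000000 = 0xB3740 (21 bits → U+B3740).

U+B3740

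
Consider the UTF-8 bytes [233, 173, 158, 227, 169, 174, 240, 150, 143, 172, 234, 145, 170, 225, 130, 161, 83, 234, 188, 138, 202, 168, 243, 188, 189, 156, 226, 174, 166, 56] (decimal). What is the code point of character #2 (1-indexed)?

Offset 0: leading byte 0xE9 = 11101001 → 3-byte char #1 = E9 AD 9E.
Offset 3: leading byte 0xE3 = 11100011 → 3-byte char #2 = E3 A9 AE.
Leading byte 0xE3 = 11100011 matches 1110xxxx → 3-byte sequence.
Byte 1: 0xE3 = 11100011, payload 0011 (4 bits).
Byte 2: 0xA9 = 10101001 (10xxxxxx ✓), payload 101001.
Byte 3: 0xAE = 10101110 (10xxxxxx ✓), payload 101110.
Concatenate: 0011101001101110 = 0x3A6E (16 bits → U+3A6E).

U+3A6E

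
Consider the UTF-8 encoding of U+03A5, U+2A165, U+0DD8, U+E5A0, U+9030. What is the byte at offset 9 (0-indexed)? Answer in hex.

0xEE

U+03A5 → 2-byte form CE A5 at offsets 0–1.
U+2A165 → 4-byte form F0 AA 85 A5 at offsets 2–5.
U+0DD8 → 3-byte form E0 B7 98 at offsets 6–8.
U+E5A0 → 3-byte form EE 96 A0 at offsets 9–11.
Offset 9 falls in char 4's range; it's byte 1 of EE 96 A0 = 0xEE.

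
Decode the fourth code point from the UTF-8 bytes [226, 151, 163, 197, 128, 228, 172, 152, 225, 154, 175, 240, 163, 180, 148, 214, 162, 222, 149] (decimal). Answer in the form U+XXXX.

U+16AF

Offset 0: leading byte 0xE2 = 11100010 → 3-byte char #1 = E2 97 A3.
Offset 3: leading byte 0xC5 = 11000101 → 2-byte char #2 = C5 80.
Offset 5: leading byte 0xE4 = 11100100 → 3-byte char #3 = E4 AC 98.
Offset 8: leading byte 0xE1 = 11100001 → 3-byte char #4 = E1 9A AF.
Leading byte 0xE1 = 11100001 matches 1110xxxx → 3-byte sequence.
Byte 1: 0xE1 = 11100001, payload 0001 (4 bits).
Byte 2: 0x9A = 10011010 (10xxxxxx ✓), payload 011010.
Byte 3: 0xAF = 10101111 (10xxxxxx ✓), payload 101111.
Concatenate: 0001011010101111 = 0x16AF (16 bits → U+16AF).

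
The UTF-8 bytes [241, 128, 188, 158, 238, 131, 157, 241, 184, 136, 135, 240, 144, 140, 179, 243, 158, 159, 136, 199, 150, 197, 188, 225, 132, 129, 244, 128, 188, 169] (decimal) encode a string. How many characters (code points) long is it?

9

Byte at offset 0: 0xF1 = 11110001 → 4-byte char (#1). Advance 4.
Byte at offset 4: 0xEE = 11101110 → 3-byte char (#2). Advance 3.
Byte at offset 7: 0xF1 = 11110001 → 4-byte char (#3). Advance 4.
Byte at offset 11: 0xF0 = 11110000 → 4-byte char (#4). Advance 4.
Byte at offset 15: 0xF3 = 11110011 → 4-byte char (#5). Advance 4.
Byte at offset 19: 0xC7 = 11000111 → 2-byte char (#6). Advance 2.
Byte at offset 21: 0xC5 = 11000101 → 2-byte char (#7). Advance 2.
Byte at offset 23: 0xE1 = 11100001 → 3-byte char (#8). Advance 3.
Byte at offset 26: 0xF4 = 11110100 → 4-byte char (#9). Advance 4.
Reached end at offset 30 after 9 code points.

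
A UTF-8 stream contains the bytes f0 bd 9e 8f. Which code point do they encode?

U+3D78F

Leading byte 0xF0 = 11110000 matches 11110xxx → 4-byte sequence.
Byte 1: 0xF0 = 11110000, payload 000 (3 bits).
Byte 2: 0xBD = 10111101 (10xxxxxx ✓), payload 111101.
Byte 3: 0x9E = 10011110 (10xxxxxx ✓), payload 011110.
Byte 4: 0x8F = 10001111 (10xxxxxx ✓), payload 001111.
Concatenate: 000111101011110001111 = 0x3D78F (21 bits → U+3D78F).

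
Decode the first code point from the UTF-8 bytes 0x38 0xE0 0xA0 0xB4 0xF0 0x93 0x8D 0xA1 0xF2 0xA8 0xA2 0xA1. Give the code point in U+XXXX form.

U+0038

Offset 0: leading byte 0x38 = 00111000 → 1-byte char #1 = 38.
Leading byte 0x38 = 00111000 matches 0xxxxxxx → 1-byte sequence.
Byte 1: 0x38 = 00111000, payload 0111000 (7 bits).
Concatenate: 0111000 = 0x38 (7 bits → U+0038).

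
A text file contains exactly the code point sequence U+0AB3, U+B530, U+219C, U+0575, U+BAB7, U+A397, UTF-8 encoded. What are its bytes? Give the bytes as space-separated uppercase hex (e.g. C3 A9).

U+0AB3: 3-byte form → E0 AA B3.
U+B530: 3-byte form → EB 94 B0.
U+219C: 3-byte form → E2 86 9C.
U+0575: 2-byte form → D5 B5.
U+BAB7: 3-byte form → EB AA B7.
U+A397: 3-byte form → EA 8E 97.
Concatenated (17 bytes): E0 AA B3 EB 94 B0 E2 86 9C D5 B5 EB AA B7 EA 8E 97.

E0 AA B3 EB 94 B0 E2 86 9C D5 B5 EB AA B7 EA 8E 97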